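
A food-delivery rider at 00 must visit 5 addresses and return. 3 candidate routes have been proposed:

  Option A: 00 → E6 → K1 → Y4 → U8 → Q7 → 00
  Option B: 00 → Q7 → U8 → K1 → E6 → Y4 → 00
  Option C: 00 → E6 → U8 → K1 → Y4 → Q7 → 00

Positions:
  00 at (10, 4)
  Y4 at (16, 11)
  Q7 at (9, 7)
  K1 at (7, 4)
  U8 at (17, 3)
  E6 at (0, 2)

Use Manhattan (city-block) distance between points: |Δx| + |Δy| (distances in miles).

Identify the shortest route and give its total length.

Option A: 12 + 9 + 16 + 9 + 12 + 4 = 62
Option B: 4 + 12 + 11 + 9 + 25 + 13 = 74
Option C: 12 + 18 + 11 + 16 + 11 + 4 = 72

62 miles — Option A is the shortest.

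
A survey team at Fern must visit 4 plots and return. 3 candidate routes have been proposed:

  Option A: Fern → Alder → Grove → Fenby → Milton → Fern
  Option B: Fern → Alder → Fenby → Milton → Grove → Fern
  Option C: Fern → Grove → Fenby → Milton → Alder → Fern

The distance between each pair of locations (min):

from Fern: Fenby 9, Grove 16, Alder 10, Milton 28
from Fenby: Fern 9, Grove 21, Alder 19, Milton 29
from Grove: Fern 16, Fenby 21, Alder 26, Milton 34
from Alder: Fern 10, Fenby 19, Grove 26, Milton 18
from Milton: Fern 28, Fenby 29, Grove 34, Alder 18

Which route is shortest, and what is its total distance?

94 min — Option C is the shortest.

Option A: 10 + 26 + 21 + 29 + 28 = 114
Option B: 10 + 19 + 29 + 34 + 16 = 108
Option C: 16 + 21 + 29 + 18 + 10 = 94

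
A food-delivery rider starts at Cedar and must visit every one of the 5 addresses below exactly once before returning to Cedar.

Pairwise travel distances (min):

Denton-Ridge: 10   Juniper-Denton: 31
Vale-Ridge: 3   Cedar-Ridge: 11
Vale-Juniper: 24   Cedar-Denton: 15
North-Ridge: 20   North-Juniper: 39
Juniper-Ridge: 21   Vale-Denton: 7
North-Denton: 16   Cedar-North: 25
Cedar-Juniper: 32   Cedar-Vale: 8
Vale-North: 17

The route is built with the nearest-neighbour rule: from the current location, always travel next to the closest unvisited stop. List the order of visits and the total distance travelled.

Cedar → [Vale:8 / Ridge:11 / Denton:15 / North:25 / Juniper:32] → Vale (8)
Vale → [Ridge:3 / Denton:7 / North:17 / Juniper:24] → Ridge (3)
Ridge → [Denton:10 / North:20 / Juniper:21] → Denton (10)
Denton → [North:16 / Juniper:31] → North (16)
North → [Juniper:39] → Juniper (39)
Return Juniper→Cedar: 32.
Total = 8 + 3 + 10 + 16 + 39 + 32 = 108.

Total distance 108 min via the nearest-neighbour route Cedar → Vale → Ridge → Denton → North → Juniper → Cedar.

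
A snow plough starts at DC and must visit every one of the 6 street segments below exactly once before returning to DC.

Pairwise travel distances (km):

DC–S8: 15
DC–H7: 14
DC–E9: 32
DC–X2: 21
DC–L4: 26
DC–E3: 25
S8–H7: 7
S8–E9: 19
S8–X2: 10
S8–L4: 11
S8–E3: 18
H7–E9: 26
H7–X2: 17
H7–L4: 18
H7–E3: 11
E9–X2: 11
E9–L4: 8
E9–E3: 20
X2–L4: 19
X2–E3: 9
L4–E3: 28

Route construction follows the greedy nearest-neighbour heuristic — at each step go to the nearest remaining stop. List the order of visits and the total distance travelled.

At DC the remaining stops are H7 14, S8 15, X2 21, E3 25, L4 26, E9 32; go to H7.
At H7 the remaining stops are S8 7, E3 11, X2 17, L4 18, E9 26; go to S8.
At S8 the remaining stops are X2 10, L4 11, E3 18, E9 19; go to X2.
At X2 the remaining stops are E3 9, E9 11, L4 19; go to E3.
At E3 the remaining stops are E9 20, L4 28; go to E9.
At E9 the remaining stops are L4 8; go to L4.
Return L4→DC: 26.
Total = 14 + 7 + 10 + 9 + 20 + 8 + 26 = 94.

Nearest-neighbour total = 94 km; route DC → H7 → S8 → X2 → E3 → E9 → L4 → DC.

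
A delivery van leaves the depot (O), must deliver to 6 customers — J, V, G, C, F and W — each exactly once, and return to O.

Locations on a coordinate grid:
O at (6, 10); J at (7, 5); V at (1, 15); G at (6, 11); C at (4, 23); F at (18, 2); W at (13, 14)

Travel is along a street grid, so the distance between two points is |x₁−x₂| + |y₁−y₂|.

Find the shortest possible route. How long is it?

O - J - V - G - C - F - W - O: 6+16+9+14+35+17+11 = 108
O - J - V - G - C - W - F - O: 6+16+9+14+18+17+20 = 100
O - J - V - G - F - C - W - O: 6+16+9+21+35+18+11 = 116
O - J - V - G - F - W - C - O: 6+16+9+21+17+18+15 = 102
O - J - V - G - W - C - F - O: 6+16+9+10+18+35+20 = 114
O - J - V - G - W - F - C - O: 6+16+9+10+17+35+15 = 108
O - J - V - C - G - F - W - O: 6+16+11+14+21+17+11 = 96
O - J - V - C - G - W - F - O: 6+16+11+14+10+17+20 = 94
… (352 more)
O - J - F - W - V - C - G - O: 6+14+17+13+11+14+1 = 76  ← best
The minimum is 76.
One optimal route: O → J → F → W → V → C → G → O (or its reverse).

Shortest round trip = 76.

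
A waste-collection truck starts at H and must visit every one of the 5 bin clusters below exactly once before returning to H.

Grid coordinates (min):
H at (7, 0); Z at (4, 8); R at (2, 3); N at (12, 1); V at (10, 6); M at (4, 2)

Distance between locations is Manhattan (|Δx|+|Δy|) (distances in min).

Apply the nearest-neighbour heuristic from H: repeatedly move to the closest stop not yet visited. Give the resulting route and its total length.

At H the remaining stops are M 5, N 6, R 8, V 9, Z 11; go to M.
At M the remaining stops are R 3, Z 6, N 9, V 10; go to R.
At R the remaining stops are Z 7, V 11, N 12; go to Z.
At Z the remaining stops are V 8, N 15; go to V.
At V the remaining stops are N 7; go to N.
Return N→H: 6.
Total = 5 + 3 + 7 + 8 + 7 + 6 = 36.

Nearest-neighbour total = 36 min; route H → M → R → Z → V → N → H.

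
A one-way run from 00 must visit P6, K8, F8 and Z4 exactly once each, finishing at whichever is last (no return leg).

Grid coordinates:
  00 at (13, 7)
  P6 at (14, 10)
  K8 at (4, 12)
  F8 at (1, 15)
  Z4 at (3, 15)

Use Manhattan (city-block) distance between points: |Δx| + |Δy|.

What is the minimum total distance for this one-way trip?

Shortest open route: 22.

There are 4! = 24 possible orderings.
00 - P6 - K8 - F8 - Z4: 4+12+6+2 = 24
00 - P6 - K8 - Z4 - F8: 4+12+4+2 = 22
00 - P6 - F8 - K8 - Z4: 4+18+6+4 = 32
00 - P6 - F8 - Z4 - K8: 4+18+2+4 = 28
00 - P6 - Z4 - K8 - F8: 4+16+4+6 = 30
00 - P6 - Z4 - F8 - K8: 4+16+2+6 = 28
00 - K8 - P6 - F8 - Z4: 14+12+18+2 = 46
00 - K8 - P6 - Z4 - F8: 14+12+16+2 = 44
00 - K8 - F8 - P6 - Z4: 14+6+18+16 = 54
00 - K8 - F8 - Z4 - P6: 14+6+2+16 = 38
00 - K8 - Z4 - P6 - F8: 14+4+16+18 = 52
00 - K8 - Z4 - F8 - P6: 14+4+2+18 = 38
00 - F8 - P6 - K8 - Z4: 20+18+12+4 = 54
00 - F8 - P6 - Z4 - K8: 20+18+16+4 = 58
… (10 more)
The minimum is 22.
One shortest path: 00 → P6 → K8 → Z4 → F8.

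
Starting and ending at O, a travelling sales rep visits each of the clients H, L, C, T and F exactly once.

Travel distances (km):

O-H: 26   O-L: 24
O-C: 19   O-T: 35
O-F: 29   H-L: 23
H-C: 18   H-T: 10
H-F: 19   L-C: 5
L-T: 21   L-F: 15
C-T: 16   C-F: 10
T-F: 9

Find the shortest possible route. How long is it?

84 km — the shortest possible round trip.

O→H→L→C→T→F→O: 26+23+5+16+9+29 = 108
O→H→L→C→F→T→O: 26+23+5+10+9+35 = 108
O→H→L→T→C→F→O: 26+23+21+16+10+29 = 125
O→H→L→T→F→C→O: 26+23+21+9+10+19 = 108
O→H→L→F→C→T→O: 26+23+15+10+16+35 = 125
O→H→L→F→T→C→O: 26+23+15+9+16+19 = 108
O→H→C→L→T→F→O: 26+18+5+21+9+29 = 108
O→H→C→L→F→T→O: 26+18+5+15+9+35 = 108
O→H→C→T→L→F→O: 26+18+16+21+15+29 = 125
O→H→C→T→F→L→O: 26+18+16+9+15+24 = 108
O→H→C→F→L→T→O: 26+18+10+15+21+35 = 125
O→H→C→F→T→L→O: 26+18+10+9+21+24 = 108
O→H→T→L→C→F→O: 26+10+21+5+10+29 = 101
O→H→T→L→F→C→O: 26+10+21+15+10+19 = 101
… (46 more)
O→H→T→F→L→C→O: 26+10+9+15+5+19 = 84  ← best
The minimum is 84.
One optimal route: O → H → T → F → L → C → O (or its reverse).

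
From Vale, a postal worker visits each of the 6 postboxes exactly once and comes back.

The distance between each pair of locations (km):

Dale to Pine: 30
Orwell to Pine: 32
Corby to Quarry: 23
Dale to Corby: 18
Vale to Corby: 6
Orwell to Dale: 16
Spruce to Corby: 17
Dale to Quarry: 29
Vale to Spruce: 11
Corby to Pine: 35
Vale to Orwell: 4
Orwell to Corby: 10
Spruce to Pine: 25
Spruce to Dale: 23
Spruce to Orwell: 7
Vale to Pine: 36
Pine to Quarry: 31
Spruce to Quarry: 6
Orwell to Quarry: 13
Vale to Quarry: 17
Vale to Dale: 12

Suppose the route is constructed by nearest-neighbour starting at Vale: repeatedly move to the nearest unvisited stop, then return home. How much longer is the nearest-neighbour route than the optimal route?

From Vale: Orwell=4, Corby=6, Spruce=11, Dale=12, Quarry=17, Pine=36 → choose Orwell (4).
From Orwell: Spruce=7, Corby=10, Quarry=13, Dale=16, Pine=32 → choose Spruce (7).
From Spruce: Quarry=6, Corby=17, Dale=23, Pine=25 → choose Quarry (6).
From Quarry: Corby=23, Dale=29, Pine=31 → choose Corby (23).
From Corby: Dale=18, Pine=35 → choose Dale (18).
From Dale: Pine=30 → choose Pine (30).
NN route Vale → Orwell → Spruce → Quarry → Corby → Dale → Pine → Vale costs 124.
Optimal: Vale → Orwell → Spruce → Quarry → Pine → Dale → Corby → Vale costs 102 (by enumerating all 360 distinct tours).
Excess = 124 − 102 = 22.

Excess over optimum: 22 km.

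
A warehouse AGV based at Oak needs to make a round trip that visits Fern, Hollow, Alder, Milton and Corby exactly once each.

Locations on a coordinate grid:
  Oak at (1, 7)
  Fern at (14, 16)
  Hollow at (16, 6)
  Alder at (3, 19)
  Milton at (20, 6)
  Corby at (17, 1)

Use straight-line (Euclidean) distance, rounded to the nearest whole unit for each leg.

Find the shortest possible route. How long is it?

With 5 stops there are 5!/2 = 60 distinct round trips (a route and its reverse cost the same).
Oak→Fern→Hollow→Alder→Milton→Corby→Oak: 16+10+18+21+6+17 = 88
Oak→Fern→Hollow→Alder→Corby→Milton→Oak: 16+10+18+23+6+19 = 92
Oak→Fern→Hollow→Milton→Alder→Corby→Oak: 16+10+4+21+23+17 = 91
Oak→Fern→Hollow→Milton→Corby→Alder→Oak: 16+10+4+6+23+12 = 71
Oak→Fern→Hollow→Corby→Alder→Milton→Oak: 16+10+5+23+21+19 = 94
Oak→Fern→Hollow→Corby→Milton→Alder→Oak: 16+10+5+6+21+12 = 70
Oak→Fern→Alder→Hollow→Milton→Corby→Oak: 16+11+18+4+6+17 = 72
Oak→Fern→Alder→Hollow→Corby→Milton→Oak: 16+11+18+5+6+19 = 75
Oak→Fern→Alder→Milton→Hollow→Corby→Oak: 16+11+21+4+5+17 = 74
Oak→Fern→Alder→Milton→Corby→Hollow→Oak: 16+11+21+6+5+15 = 74
Oak→Fern→Alder→Corby→Hollow→Milton→Oak: 16+11+23+5+4+19 = 78
Oak→Fern→Alder→Corby→Milton→Hollow→Oak: 16+11+23+6+4+15 = 75
Oak→Fern→Milton→Hollow→Alder→Corby→Oak: 16+12+4+18+23+17 = 90
Oak→Fern→Milton→Hollow→Corby→Alder→Oak: 16+12+4+5+23+12 = 72
… (46 more)
Oak→Alder→Fern→Hollow→Milton→Corby→Oak: 12+11+10+4+6+17 = 60  ← best
The minimum is 60.
One optimal route: Oak → Alder → Fern → Hollow → Milton → Corby → Oak (or its reverse).

60 — the shortest possible round trip.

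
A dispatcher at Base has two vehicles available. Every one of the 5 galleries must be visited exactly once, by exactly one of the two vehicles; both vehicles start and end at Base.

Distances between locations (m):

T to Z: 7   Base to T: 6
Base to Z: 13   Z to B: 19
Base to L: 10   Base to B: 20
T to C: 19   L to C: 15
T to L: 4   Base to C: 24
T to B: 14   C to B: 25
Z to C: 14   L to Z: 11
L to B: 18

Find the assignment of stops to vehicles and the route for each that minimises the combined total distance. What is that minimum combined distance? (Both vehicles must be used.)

Minimum combined distance: 90 m.

There are 2^4 − 1 = 15 ways to divide the 5 stops into two non-empty groups. For each, the best each vehicle can do is its own shortest tour through its group:
  {T} + {L, Z, C, B}: 12 + 78 = 90
  {L} + {T, Z, C, B}: 20 + 72 = 92
  {T, L} + {Z, C, B}: 20 + 72 = 92
  {Z} + {T, L, C, B}: 26 + 70 = 96
  {T, Z} + {L, C, B}: 26 + 70 = 96
  {L, Z} + {T, C, B}: 34 + 69 = 103
  … (15 splits in total)
Best: vehicle 1 Base → T → Base = 12; vehicle 2 Base → L → C → Z → B → Base = 78; combined 90.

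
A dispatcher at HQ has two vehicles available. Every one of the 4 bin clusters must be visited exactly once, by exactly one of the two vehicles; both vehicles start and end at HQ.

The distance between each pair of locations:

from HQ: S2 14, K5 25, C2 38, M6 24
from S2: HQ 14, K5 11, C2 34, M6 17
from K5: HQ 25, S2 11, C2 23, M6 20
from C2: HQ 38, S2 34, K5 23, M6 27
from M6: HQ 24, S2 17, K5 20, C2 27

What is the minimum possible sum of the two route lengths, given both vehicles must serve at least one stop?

Try each way of splitting the stops between the two vehicles (each non-empty) and, for each split, find the best tour for each vehicle:
  {S2} + {K5, C2, M6}: 28 + 99 = 127
  {K5} + {S2, C2, M6}: 50 + 96 = 146
  {S2, K5} + {C2, M6}: 50 + 89 = 139
  {C2} + {S2, K5, M6}: 76 + 69 = 145
  {S2, C2} + {K5, M6}: 86 + 69 = 155
  {K5, C2} + {S2, M6}: 86 + 55 = 141
  … (7 splits in total)
Best: vehicle 1 HQ → S2 → HQ = 28; vehicle 2 HQ → K5 → C2 → M6 → HQ = 99; combined 127.

Minimum combined distance: 127.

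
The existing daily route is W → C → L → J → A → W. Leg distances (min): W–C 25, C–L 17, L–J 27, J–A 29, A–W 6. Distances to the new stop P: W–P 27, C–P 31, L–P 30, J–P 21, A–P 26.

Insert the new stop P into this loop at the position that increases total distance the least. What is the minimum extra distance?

Insertion cost between consecutive stops i–j is d(i,P) + d(P,j) − d(i,j):
  between W and C: 27 + 31 − 25 = 33
  between C and L: 31 + 30 − 17 = 44
  between L and J: 30 + 21 − 27 = 24
  between J and A: 21 + 26 − 29 = 18
  between A and W: 26 + 27 − 6 = 47
Cheapest insertion is between J and A, adding 18.
New total = 104 + 18 = 122.

Minimum extra distance: 18 min, inserting P between J and A.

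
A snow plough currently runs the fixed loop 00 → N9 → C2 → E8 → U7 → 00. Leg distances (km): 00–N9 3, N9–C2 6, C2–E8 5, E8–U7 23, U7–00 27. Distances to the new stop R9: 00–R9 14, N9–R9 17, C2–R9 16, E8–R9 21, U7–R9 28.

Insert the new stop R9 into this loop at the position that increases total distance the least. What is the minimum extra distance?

Insertion cost between consecutive stops i–j is d(i,R9) + d(R9,j) − d(i,j):
  between 00 and N9: 14 + 17 − 3 = 28
  between N9 and C2: 17 + 16 − 6 = 27
  between C2 and E8: 16 + 21 − 5 = 32
  between E8 and U7: 21 + 28 − 23 = 26
  between U7 and 00: 28 + 14 − 27 = 15
Cheapest insertion is between U7 and 00, adding 15.
New total = 64 + 15 = 79.

Minimum extra distance: 15 km, inserting R9 between U7 and 00.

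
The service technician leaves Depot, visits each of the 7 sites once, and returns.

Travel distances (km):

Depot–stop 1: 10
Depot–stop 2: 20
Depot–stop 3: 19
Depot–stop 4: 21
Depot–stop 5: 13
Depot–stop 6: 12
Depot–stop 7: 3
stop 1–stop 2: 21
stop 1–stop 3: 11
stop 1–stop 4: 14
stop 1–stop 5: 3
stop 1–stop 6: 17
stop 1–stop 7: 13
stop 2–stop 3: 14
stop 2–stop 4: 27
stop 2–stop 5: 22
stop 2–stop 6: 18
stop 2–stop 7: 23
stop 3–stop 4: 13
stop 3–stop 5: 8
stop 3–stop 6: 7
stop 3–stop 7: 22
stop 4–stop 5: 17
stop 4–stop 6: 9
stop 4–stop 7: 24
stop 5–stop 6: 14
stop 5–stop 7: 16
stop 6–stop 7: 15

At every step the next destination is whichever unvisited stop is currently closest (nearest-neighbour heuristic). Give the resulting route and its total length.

Total distance 90 km via the nearest-neighbour route Depot → stop 7 → stop 1 → stop 5 → stop 3 → stop 6 → stop 4 → stop 2 → Depot.

At Depot the remaining stops are stop 7 3, stop 1 10, stop 6 12, stop 5 13, stop 3 19, stop 2 20, stop 4 21; go to stop 7.
At stop 7 the remaining stops are stop 1 13, stop 6 15, stop 5 16, stop 3 22, stop 2 23, stop 4 24; go to stop 1.
At stop 1 the remaining stops are stop 5 3, stop 3 11, stop 4 14, stop 6 17, stop 2 21; go to stop 5.
At stop 5 the remaining stops are stop 3 8, stop 6 14, stop 4 17, stop 2 22; go to stop 3.
At stop 3 the remaining stops are stop 6 7, stop 4 13, stop 2 14; go to stop 6.
At stop 6 the remaining stops are stop 4 9, stop 2 18; go to stop 4.
At stop 4 the remaining stops are stop 2 27; go to stop 2.
Return stop 2→Depot: 20.
Total = 3 + 13 + 3 + 8 + 7 + 9 + 27 + 20 = 90.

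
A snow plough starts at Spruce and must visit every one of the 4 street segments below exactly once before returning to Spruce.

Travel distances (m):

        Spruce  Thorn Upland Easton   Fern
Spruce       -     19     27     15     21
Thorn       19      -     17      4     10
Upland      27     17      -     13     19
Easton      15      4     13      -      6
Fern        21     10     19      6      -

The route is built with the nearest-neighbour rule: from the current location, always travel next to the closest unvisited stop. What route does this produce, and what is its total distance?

Total distance 75 m via the nearest-neighbour route Spruce → Easton → Thorn → Fern → Upland → Spruce.

Spruce → [Easton:15 / Thorn:19 / Fern:21 / Upland:27] → Easton (15)
Easton → [Thorn:4 / Fern:6 / Upland:13] → Thorn (4)
Thorn → [Fern:10 / Upland:17] → Fern (10)
Fern → [Upland:19] → Upland (19)
Return Upland→Spruce: 27.
Total = 15 + 4 + 10 + 19 + 27 = 75.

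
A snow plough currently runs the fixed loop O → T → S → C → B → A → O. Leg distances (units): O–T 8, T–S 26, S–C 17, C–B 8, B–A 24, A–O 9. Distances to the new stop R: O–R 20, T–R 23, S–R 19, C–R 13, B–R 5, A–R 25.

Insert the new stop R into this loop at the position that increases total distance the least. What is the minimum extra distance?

Insertion cost between consecutive stops i–j is d(i,R) + d(R,j) − d(i,j):
  between O and T: 20 + 23 − 8 = 35
  between T and S: 23 + 19 − 26 = 16
  between S and C: 19 + 13 − 17 = 15
  between C and B: 13 + 5 − 8 = 10
  between B and A: 5 + 25 − 24 = 6
  between A and O: 25 + 20 − 9 = 36
Cheapest insertion is between B and A, adding 6.
New total = 92 + 6 = 98.

+6 — insert R between B and A.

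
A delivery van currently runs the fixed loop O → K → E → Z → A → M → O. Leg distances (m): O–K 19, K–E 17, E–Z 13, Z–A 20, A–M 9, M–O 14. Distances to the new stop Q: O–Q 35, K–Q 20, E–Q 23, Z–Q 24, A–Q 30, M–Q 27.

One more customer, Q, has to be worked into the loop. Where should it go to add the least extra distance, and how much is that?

Minimum extra distance: 26 m, inserting Q between K and E.

Insertion cost between consecutive stops i–j is d(i,Q) + d(Q,j) − d(i,j):
  between O and K: 35 + 20 − 19 = 36
  between K and E: 20 + 23 − 17 = 26
  between E and Z: 23 + 24 − 13 = 34
  between Z and A: 24 + 30 − 20 = 34
  between A and M: 30 + 27 − 9 = 48
  between M and O: 27 + 35 − 14 = 48
Cheapest insertion is between K and E, adding 26.
New total = 92 + 26 = 118.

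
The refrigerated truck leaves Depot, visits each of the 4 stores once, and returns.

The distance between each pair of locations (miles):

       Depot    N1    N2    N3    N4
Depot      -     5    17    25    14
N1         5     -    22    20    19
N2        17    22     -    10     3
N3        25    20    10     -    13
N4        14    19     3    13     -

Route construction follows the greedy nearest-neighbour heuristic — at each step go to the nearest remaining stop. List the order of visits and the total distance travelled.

From Depot: distances to unvisited — N1=5, N4=14, N2=17, N3=25. Nearest is N1 (5).
From N1: distances to unvisited — N4=19, N3=20, N2=22. Nearest is N4 (19).
From N4: distances to unvisited — N2=3, N3=13. Nearest is N2 (3).
From N2: distances to unvisited — N3=10. Nearest is N3 (10).
Return N3→Depot: 25.
Total = 5 + 19 + 3 + 10 + 25 = 62.

Nearest-neighbour total = 62 miles; route Depot → N1 → N4 → N2 → N3 → Depot.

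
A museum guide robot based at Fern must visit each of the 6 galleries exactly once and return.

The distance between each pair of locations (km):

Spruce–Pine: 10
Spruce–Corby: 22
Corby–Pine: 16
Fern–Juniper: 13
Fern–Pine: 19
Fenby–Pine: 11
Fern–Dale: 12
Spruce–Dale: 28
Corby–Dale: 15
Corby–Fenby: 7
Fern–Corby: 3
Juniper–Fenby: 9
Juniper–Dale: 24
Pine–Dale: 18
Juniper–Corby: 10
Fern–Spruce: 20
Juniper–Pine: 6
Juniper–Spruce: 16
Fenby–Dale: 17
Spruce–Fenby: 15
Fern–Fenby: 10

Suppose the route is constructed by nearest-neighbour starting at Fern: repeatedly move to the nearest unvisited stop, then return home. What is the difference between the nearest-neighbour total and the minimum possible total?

Fern: Corby=3, Fenby=10, Dale=12, Juniper=13, Pine=19, Spruce=20 ⇒ Corby
Corby: Fenby=7, Juniper=10, Dale=15, Pine=16, Spruce=22 ⇒ Fenby
Fenby: Juniper=9, Pine=11, Spruce=15, Dale=17 ⇒ Juniper
Juniper: Pine=6, Spruce=16, Dale=24 ⇒ Pine
Pine: Spruce=10, Dale=18 ⇒ Spruce
Spruce: Dale=28 ⇒ Dale
NN route Fern → Corby → Fenby → Juniper → Pine → Spruce → Dale → Fern costs 75.
Optimal: Fern → Corby → Juniper → Pine → Spruce → Fenby → Dale → Fern costs 73 (by enumerating all 360 distinct tours).
Excess = 75 − 73 = 2.

2 km longer than the optimal tour.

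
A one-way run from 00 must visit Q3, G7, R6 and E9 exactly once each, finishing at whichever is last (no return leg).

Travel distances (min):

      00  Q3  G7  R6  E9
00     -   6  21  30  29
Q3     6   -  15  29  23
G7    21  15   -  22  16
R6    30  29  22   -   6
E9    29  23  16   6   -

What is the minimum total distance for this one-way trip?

There are 4! = 24 possible orderings.
00 - Q3 - G7 - R6 - E9: 6+15+22+6 = 49
00 - Q3 - G7 - E9 - R6: 6+15+16+6 = 43
00 - Q3 - R6 - G7 - E9: 6+29+22+16 = 73
00 - Q3 - R6 - E9 - G7: 6+29+6+16 = 57
00 - Q3 - E9 - G7 - R6: 6+23+16+22 = 67
00 - Q3 - E9 - R6 - G7: 6+23+6+22 = 57
00 - G7 - Q3 - R6 - E9: 21+15+29+6 = 71
00 - G7 - Q3 - E9 - R6: 21+15+23+6 = 65
00 - G7 - R6 - Q3 - E9: 21+22+29+23 = 95
00 - G7 - R6 - E9 - Q3: 21+22+6+23 = 72
00 - G7 - E9 - Q3 - R6: 21+16+23+29 = 89
00 - G7 - E9 - R6 - Q3: 21+16+6+29 = 72
00 - R6 - Q3 - G7 - E9: 30+29+15+16 = 90
00 - R6 - Q3 - E9 - G7: 30+29+23+16 = 98
… (10 more)
The minimum is 43.
One shortest path: 00 → Q3 → G7 → E9 → R6.

Minimum one-way distance = 43 min.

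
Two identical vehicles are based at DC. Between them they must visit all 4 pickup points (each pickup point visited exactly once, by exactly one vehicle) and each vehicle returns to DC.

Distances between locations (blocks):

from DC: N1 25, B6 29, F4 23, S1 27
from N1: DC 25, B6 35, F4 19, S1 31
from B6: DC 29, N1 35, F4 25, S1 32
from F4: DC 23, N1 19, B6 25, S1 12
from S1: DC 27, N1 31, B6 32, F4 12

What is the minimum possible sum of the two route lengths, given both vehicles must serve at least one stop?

Minimum combined distance: 141 blocks.

Try each way of splitting the stops between the two vehicles (each non-empty) and, for each split, find the best tour for each vehicle:
  {N1} + {B6, F4, S1}: 50 + 93 = 143
  {B6} + {N1, F4, S1}: 58 + 83 = 141
  {N1, B6} + {F4, S1}: 89 + 62 = 151
  {F4} + {N1, B6, S1}: 46 + 117 = 163
  {N1, F4} + {B6, S1}: 67 + 88 = 155
  {B6, F4} + {N1, S1}: 77 + 83 = 160
  … (7 splits in total)
Best: vehicle 1 DC → B6 → DC = 58; vehicle 2 DC → N1 → F4 → S1 → DC = 83; combined 141.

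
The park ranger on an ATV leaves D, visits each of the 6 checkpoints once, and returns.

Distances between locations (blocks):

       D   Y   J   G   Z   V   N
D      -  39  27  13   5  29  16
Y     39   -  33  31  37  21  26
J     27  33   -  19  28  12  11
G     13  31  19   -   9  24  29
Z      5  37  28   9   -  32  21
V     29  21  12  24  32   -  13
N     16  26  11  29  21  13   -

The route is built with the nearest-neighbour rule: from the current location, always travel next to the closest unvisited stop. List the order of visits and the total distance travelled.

Nearest-neighbour total = 117 blocks; route D → Z → G → J → N → V → Y → D.

D → [Z:5 / G:13 / N:16 / J:27 / V:29 / Y:39] → Z (5)
Z → [G:9 / N:21 / J:28 / V:32 / Y:37] → G (9)
G → [J:19 / V:24 / N:29 / Y:31] → J (19)
J → [N:11 / V:12 / Y:33] → N (11)
N → [V:13 / Y:26] → V (13)
V → [Y:21] → Y (21)
Return Y→D: 39.
Total = 5 + 9 + 19 + 11 + 13 + 21 + 39 = 117.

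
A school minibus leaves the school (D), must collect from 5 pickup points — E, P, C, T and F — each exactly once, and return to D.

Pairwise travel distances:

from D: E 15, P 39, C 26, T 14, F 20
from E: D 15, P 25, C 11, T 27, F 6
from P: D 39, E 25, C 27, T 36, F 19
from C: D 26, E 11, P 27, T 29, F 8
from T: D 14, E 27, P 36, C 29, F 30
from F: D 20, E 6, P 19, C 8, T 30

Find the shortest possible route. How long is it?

Shortest round trip = 103.

With 5 stops there are 5!/2 = 60 distinct round trips (a route and its reverse cost the same).
D→E→P→C→T→F→D: 15+25+27+29+30+20 = 146
D→E→P→C→F→T→D: 15+25+27+8+30+14 = 119
D→E→P→T→C→F→D: 15+25+36+29+8+20 = 133
D→E→P→T→F→C→D: 15+25+36+30+8+26 = 140
D→E→P→F→C→T→D: 15+25+19+8+29+14 = 110
D→E→P→F→T→C→D: 15+25+19+30+29+26 = 144
D→E→C→P→T→F→D: 15+11+27+36+30+20 = 139
D→E→C→P→F→T→D: 15+11+27+19+30+14 = 116
D→E→C→T→P→F→D: 15+11+29+36+19+20 = 130
D→E→C→T→F→P→D: 15+11+29+30+19+39 = 143
D→E→C→F→P→T→D: 15+11+8+19+36+14 = 103
D→E→C→F→T→P→D: 15+11+8+30+36+39 = 139
D→E→T→P→C→F→D: 15+27+36+27+8+20 = 133
D→E→T→P→F→C→D: 15+27+36+19+8+26 = 131
… (46 more)
The minimum is 103.
One optimal route: D → E → C → F → P → T → D (or its reverse).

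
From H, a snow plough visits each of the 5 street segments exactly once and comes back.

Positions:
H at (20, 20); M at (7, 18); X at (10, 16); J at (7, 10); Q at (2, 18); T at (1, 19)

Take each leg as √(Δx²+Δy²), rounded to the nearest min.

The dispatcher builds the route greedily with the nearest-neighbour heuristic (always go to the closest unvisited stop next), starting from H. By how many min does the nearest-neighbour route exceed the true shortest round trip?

From H: X=11, M=13, J=16, Q=18, T=19 → choose X (11).
From X: M=4, J=7, Q=8, T=9 → choose M (4).
From M: Q=5, T=6, J=8 → choose Q (5).
From Q: T=1, J=9 → choose T (1).
From T: J=11 → choose J (11).
NN route H → X → M → Q → T → J → H costs 48.
Optimal: H → M → T → Q → J → X → H costs 47 (by enumerating all 60 distinct tours).
Excess = 48 − 47 = 1.

1 min longer than the optimal tour.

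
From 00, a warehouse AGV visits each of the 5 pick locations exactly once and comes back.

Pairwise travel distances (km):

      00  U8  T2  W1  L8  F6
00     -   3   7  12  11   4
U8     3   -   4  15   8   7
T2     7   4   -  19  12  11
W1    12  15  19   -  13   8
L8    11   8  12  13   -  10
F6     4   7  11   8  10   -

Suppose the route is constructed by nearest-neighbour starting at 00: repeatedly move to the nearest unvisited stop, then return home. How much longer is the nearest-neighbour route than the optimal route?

Excess over optimum: 6 km.

00: U8=3, F6=4, T2=7, L8=11, W1=12 ⇒ U8
U8: T2=4, F6=7, L8=8, W1=15 ⇒ T2
T2: F6=11, L8=12, W1=19 ⇒ F6
F6: W1=8, L8=10 ⇒ W1
W1: L8=13 ⇒ L8
NN route 00 → U8 → T2 → F6 → W1 → L8 → 00 costs 50.
Optimal: 00 → U8 → T2 → L8 → W1 → F6 → 00 costs 44 (by enumerating all 60 distinct tours).
Excess = 50 − 44 = 6.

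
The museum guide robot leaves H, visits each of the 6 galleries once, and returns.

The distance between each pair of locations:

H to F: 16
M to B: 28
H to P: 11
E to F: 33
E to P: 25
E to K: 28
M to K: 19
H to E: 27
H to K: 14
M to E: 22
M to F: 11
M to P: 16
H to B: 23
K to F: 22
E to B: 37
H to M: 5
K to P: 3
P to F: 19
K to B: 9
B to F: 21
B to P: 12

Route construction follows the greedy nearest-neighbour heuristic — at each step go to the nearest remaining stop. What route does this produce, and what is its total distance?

Total distance 111 via the nearest-neighbour route H → M → F → P → K → B → E → H.

At H the remaining stops are M 5, P 11, K 14, F 16, B 23, E 27; go to M.
At M the remaining stops are F 11, P 16, K 19, E 22, B 28; go to F.
At F the remaining stops are P 19, B 21, K 22, E 33; go to P.
At P the remaining stops are K 3, B 12, E 25; go to K.
At K the remaining stops are B 9, E 28; go to B.
At B the remaining stops are E 37; go to E.
Return E→H: 27.
Total = 5 + 11 + 19 + 3 + 9 + 37 + 27 = 111.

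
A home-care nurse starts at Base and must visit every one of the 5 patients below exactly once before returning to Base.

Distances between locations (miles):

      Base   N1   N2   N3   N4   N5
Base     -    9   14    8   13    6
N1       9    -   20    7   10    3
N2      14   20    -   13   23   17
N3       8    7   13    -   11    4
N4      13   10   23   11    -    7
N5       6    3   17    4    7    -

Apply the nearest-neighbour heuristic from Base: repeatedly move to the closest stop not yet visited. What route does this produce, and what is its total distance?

Base → [N5:6 / N3:8 / N1:9 / N4:13 / N2:14] → N5 (6)
N5 → [N1:3 / N3:4 / N4:7 / N2:17] → N1 (3)
N1 → [N3:7 / N4:10 / N2:20] → N3 (7)
N3 → [N4:11 / N2:13] → N4 (11)
N4 → [N2:23] → N2 (23)
Return N2→Base: 14.
Total = 6 + 3 + 7 + 11 + 23 + 14 = 64.

64 miles along Base → N5 → N1 → N3 → N4 → N2 → Base.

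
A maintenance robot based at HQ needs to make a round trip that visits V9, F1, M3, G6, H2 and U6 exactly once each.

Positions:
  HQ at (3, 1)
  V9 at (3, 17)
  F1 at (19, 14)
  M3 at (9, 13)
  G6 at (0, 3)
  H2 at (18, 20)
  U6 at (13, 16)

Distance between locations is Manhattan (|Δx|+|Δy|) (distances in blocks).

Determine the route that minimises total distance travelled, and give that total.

Shortest round trip = 78 blocks.

With 6 stops there are 6!/2 = 360 distinct round trips (a route and its reverse cost the same).
HQ-V9-F1-M3-G6-H2-U6-HQ: 16+19+11+19+35+9+25 = 134
HQ-V9-F1-M3-G6-U6-H2-HQ: 16+19+11+19+26+9+34 = 134
HQ-V9-F1-M3-H2-G6-U6-HQ: 16+19+11+16+35+26+25 = 148
HQ-V9-F1-M3-H2-U6-G6-HQ: 16+19+11+16+9+26+5 = 102
HQ-V9-F1-M3-U6-G6-H2-HQ: 16+19+11+7+26+35+34 = 148
HQ-V9-F1-M3-U6-H2-G6-HQ: 16+19+11+7+9+35+5 = 102
HQ-V9-F1-G6-M3-H2-U6-HQ: 16+19+30+19+16+9+25 = 134
HQ-V9-F1-G6-M3-U6-H2-HQ: 16+19+30+19+7+9+34 = 134
… (352 more)
HQ-V9-U6-H2-F1-M3-G6-HQ: 16+11+9+7+11+19+5 = 78  ← best
The minimum is 78.
One optimal route: HQ → V9 → U6 → H2 → F1 → M3 → G6 → HQ (or its reverse).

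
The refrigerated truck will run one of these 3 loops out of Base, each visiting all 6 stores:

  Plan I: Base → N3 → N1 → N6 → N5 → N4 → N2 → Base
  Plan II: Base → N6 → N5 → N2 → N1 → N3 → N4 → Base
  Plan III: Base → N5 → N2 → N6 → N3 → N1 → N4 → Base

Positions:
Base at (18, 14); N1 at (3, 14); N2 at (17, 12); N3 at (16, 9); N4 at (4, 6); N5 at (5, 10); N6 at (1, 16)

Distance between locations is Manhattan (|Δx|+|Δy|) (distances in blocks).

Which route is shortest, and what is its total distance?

Shortest is Plan I, total 66 blocks.

Plan I: 7 + 18 + 4 + 10 + 5 + 19 + 3 = 66
Plan II: 19 + 10 + 14 + 16 + 18 + 15 + 22 = 114
Plan III: 17 + 14 + 20 + 22 + 18 + 9 + 22 = 122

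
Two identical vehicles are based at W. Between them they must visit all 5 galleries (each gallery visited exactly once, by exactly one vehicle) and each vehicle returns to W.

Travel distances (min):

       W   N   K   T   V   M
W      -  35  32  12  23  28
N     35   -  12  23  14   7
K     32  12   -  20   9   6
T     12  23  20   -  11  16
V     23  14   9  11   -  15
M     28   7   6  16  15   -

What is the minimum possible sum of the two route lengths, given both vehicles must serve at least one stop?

103 min — the smallest possible combined total.

Check every non-empty split of the stops between the two vehicles; for each half take its own optimal tour:
  {N} + {K, T, V, M}: 70 + 66 = 136
  {K} + {N, T, V, M}: 64 + 72 = 136
  {N, K} + {T, V, M}: 79 + 66 = 145
  {T} + {N, K, V, M}: 24 + 79 = 103
  {N, T} + {K, V, M}: 70 + 66 = 136
  {K, T} + {N, V, M}: 64 + 72 = 136
  … (15 splits in total)
Best: vehicle 1 W → T → W = 24; vehicle 2 W → V → K → N → M → W = 79; combined 103.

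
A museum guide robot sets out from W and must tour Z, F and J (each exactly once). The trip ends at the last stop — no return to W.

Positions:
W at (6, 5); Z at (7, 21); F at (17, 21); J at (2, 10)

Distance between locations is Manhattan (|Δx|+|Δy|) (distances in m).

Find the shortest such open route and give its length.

Shortest open route: 35 m.

There are 3! = 6 possible orderings.
W → Z → F → J: 17+10+26 = 53
W → Z → J → F: 17+16+26 = 59
W → F → Z → J: 27+10+16 = 53
W → F → J → Z: 27+26+16 = 69
W → J → Z → F: 9+16+10 = 35
W → J → F → Z: 9+26+10 = 45
The minimum is 35.
One shortest path: W → J → Z → F.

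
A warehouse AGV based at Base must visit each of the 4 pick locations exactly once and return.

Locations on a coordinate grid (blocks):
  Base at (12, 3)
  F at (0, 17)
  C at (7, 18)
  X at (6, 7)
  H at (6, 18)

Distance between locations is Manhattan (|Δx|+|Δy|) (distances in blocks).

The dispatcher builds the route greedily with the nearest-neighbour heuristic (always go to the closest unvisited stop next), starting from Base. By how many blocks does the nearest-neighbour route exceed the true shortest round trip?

Base: X=10, C=20, H=21, F=26 ⇒ X
X: H=11, C=12, F=16 ⇒ H
H: C=1, F=7 ⇒ C
C: F=8 ⇒ F
NN route Base → X → H → C → F → Base costs 56.
Optimal: Base → C → H → F → X → Base costs 54 (by enumerating all 12 distinct tours).
Excess = 56 − 54 = 2.

2 blocks longer than the optimal tour.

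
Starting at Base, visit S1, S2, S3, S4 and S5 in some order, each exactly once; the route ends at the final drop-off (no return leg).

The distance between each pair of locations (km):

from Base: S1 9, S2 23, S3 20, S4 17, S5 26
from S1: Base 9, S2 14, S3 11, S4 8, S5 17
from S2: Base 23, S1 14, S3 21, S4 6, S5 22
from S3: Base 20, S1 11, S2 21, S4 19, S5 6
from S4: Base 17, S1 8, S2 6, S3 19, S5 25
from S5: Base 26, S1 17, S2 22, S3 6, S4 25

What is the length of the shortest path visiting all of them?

There are 5! = 120 possible orderings.
Base → S1 → S2 → S3 → S4 → S5: 9+14+21+19+25 = 88
Base → S1 → S2 → S3 → S5 → S4: 9+14+21+6+25 = 75
Base → S1 → S2 → S4 → S3 → S5: 9+14+6+19+6 = 54
Base → S1 → S2 → S4 → S5 → S3: 9+14+6+25+6 = 60
Base → S1 → S2 → S5 → S3 → S4: 9+14+22+6+19 = 70
Base → S1 → S2 → S5 → S4 → S3: 9+14+22+25+19 = 89
Base → S1 → S3 → S2 → S4 → S5: 9+11+21+6+25 = 72
Base → S1 → S3 → S2 → S5 → S4: 9+11+21+22+25 = 88
Base → S1 → S3 → S4 → S2 → S5: 9+11+19+6+22 = 67
Base → S1 → S3 → S4 → S5 → S2: 9+11+19+25+22 = 86
Base → S1 → S3 → S5 → S2 → S4: 9+11+6+22+6 = 54
Base → S1 → S3 → S5 → S4 → S2: 9+11+6+25+6 = 57
Base → S1 → S4 → S2 → S3 → S5: 9+8+6+21+6 = 50
Base → S1 → S4 → S2 → S5 → S3: 9+8+6+22+6 = 51
… (106 more)
The minimum is 50.
One shortest path: Base → S1 → S4 → S2 → S3 → S5.

Minimum one-way distance = 50 km.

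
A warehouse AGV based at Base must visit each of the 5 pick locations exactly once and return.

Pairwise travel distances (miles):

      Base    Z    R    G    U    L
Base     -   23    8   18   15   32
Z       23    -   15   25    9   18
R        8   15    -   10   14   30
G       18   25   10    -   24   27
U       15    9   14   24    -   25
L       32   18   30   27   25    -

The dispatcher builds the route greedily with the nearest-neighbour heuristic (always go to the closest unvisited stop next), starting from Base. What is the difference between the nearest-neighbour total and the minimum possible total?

14 miles longer than the optimal tour.

From Base: R=8, U=15, G=18, Z=23, L=32 → choose R (8).
From R: G=10, U=14, Z=15, L=30 → choose G (10).
From G: U=24, Z=25, L=27 → choose U (24).
From U: Z=9, L=25 → choose Z (9).
From Z: L=18 → choose L (18).
NN route Base → R → G → U → Z → L → Base costs 101.
Optimal: Base → R → G → L → Z → U → Base costs 87 (by enumerating all 60 distinct tours).
Excess = 101 − 87 = 14.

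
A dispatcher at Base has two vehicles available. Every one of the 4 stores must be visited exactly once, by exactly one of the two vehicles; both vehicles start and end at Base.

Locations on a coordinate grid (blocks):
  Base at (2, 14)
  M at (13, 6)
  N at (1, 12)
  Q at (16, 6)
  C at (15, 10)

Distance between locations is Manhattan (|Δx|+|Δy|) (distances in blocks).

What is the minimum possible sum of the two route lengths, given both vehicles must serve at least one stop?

Minimum combined distance: 50 blocks.

Check every non-empty split of the stops between the two vehicles; for each half take its own optimal tour:
  {M} + {N, Q, C}: 38 + 46 = 84
  {N} + {M, Q, C}: 6 + 44 = 50
  {M, N} + {Q, C}: 40 + 44 = 84
  {Q} + {M, N, C}: 44 + 44 = 88
  {M, Q} + {N, C}: 44 + 36 = 80
  {N, Q} + {M, C}: 46 + 42 = 88
  … (7 splits in total)
Best: vehicle 1 Base → N → Base = 6; vehicle 2 Base → M → Q → C → Base = 44; combined 50.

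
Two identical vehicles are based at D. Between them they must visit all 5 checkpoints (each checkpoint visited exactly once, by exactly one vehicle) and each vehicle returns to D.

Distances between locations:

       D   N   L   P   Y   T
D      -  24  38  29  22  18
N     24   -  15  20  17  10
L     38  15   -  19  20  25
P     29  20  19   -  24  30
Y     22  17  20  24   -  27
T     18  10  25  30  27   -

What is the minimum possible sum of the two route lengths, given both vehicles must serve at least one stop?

There are 2^4 − 1 = 15 ways to divide the 5 stops into two non-empty groups. For each, the best each vehicle can do is its own shortest tour through its group:
  {N} + {L, P, Y, T}: 48 + 108 = 156
  {L} + {N, P, Y, T}: 76 + 94 = 170
  {N, L} + {P, Y, T}: 77 + 94 = 171
  {P} + {N, L, Y, T}: 58 + 85 = 143
  {N, P} + {L, Y, T}: 73 + 85 = 158
  {L, P} + {N, Y, T}: 86 + 67 = 153
  … (15 splits in total)
  {Y} + {N, L, P, T}: 44 + 91 = 135  ← best
Best: vehicle 1 D → Y → D = 44; vehicle 2 D → P → L → N → T → D = 91; combined 135.

Minimum combined distance: 135.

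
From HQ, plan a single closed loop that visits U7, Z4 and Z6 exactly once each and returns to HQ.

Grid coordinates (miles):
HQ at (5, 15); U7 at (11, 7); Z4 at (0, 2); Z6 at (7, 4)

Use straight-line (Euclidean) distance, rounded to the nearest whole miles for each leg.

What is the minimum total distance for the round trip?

There are 3 distinct closed tours to check (reversals are equivalent).
HQ → U7 → Z4 → Z6 → HQ: 10+12+7+11 = 40
HQ → U7 → Z6 → Z4 → HQ: 10+5+7+14 = 36
HQ → Z4 → U7 → Z6 → HQ: 14+12+5+11 = 42
The minimum is 36.
One optimal route: HQ → U7 → Z6 → Z4 → HQ (or its reverse).

Shortest round trip = 36 miles.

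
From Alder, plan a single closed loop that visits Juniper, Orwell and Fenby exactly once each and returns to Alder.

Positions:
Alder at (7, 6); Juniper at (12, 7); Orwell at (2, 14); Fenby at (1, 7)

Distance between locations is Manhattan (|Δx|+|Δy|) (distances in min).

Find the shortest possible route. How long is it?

38 min — the shortest possible round trip.

There are 3 distinct closed tours to check (reversals are equivalent).
Alder - Juniper - Orwell - Fenby - Alder: 6+17+8+7 = 38
Alder - Juniper - Fenby - Orwell - Alder: 6+11+8+13 = 38
Alder - Orwell - Juniper - Fenby - Alder: 13+17+11+7 = 48
The minimum is 38.
One optimal route: Alder → Juniper → Orwell → Fenby → Alder (or its reverse).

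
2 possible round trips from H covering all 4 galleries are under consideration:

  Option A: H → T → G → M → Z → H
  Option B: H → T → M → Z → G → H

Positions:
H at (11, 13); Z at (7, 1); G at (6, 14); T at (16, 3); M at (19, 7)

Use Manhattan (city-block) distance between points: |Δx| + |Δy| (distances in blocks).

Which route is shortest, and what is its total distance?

Option A: 15 + 21 + 20 + 18 + 16 = 90
Option B: 15 + 7 + 18 + 14 + 6 = 60

60 blocks — Option B is the shortest.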